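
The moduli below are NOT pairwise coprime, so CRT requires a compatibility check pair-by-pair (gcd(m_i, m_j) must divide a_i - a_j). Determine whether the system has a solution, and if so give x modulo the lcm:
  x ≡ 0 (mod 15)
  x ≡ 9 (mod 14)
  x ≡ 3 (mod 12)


Moduli 15, 14, 12 are not pairwise coprime, so CRT works modulo lcm(m_i) when all pairwise compatibility conditions hold.
Pairwise compatibility: gcd(m_i, m_j) must divide a_i - a_j for every pair.
Merge one congruence at a time:
  Start: x ≡ 0 (mod 15).
  Combine with x ≡ 9 (mod 14): gcd(15, 14) = 1; 9 - 0 = 9, which IS divisible by 1, so compatible.
    Write x = 0 + 15·t and substitute into x ≡ 9 (mod 14): 15·t ≡ 9 − 0 = 9 (mod 14).
    Reduce coefficients mod 14: 1·t ≡ 9 (mod 14).
    So t ≡ 9 (mod 14).
    Then x = 0 + 15·9 = 135, valid modulo lcm(15, 14) = 210: x ≡ 135 (mod 210).
  Combine with x ≡ 3 (mod 12): gcd(210, 12) = 6; 3 - 135 = -132, which IS divisible by 6, so compatible.
    Write x = 135 + 210·t and substitute into x ≡ 3 (mod 12): 210·t ≡ 3 − 135 = -132 (mod 12).
    Divide the congruence (and modulus) by g = 6: 35·t ≡ -22 (mod 2).
    Reduce coefficients mod 2: 1·t ≡ 0 (mod 2).
    So t ≡ 0 (mod 2).
    Then x = 135 + 210·0 = 135, valid modulo lcm(210, 12) = 420: x ≡ 135 (mod 420).
Verify: 135 mod 15 = 0, 135 mod 14 = 9, 135 mod 12 = 3.

x ≡ 135 (mod 420).


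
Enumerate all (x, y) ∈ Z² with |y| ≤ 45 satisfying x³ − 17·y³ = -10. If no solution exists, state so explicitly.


The equation is x³ - 17y³ = -10. For fixed y, x³ = 17·y³ − 10, so a solution requires the RHS to be a perfect cube.
Strategy: iterate y from -45 to 45, compute RHS = 17·y³ − 10, and check whether it is a (positive or negative) perfect cube.
Check small values of y:
  y = 0: RHS = -10 is not a perfect cube.
  y = 1: RHS = 7 is not a perfect cube.
  y = -1: RHS = -27 = (-3)³ ⇒ x = -3 works.
  y = 2: RHS = 126 is not a perfect cube.
  y = -2: RHS = -146 is not a perfect cube.
  y = 3: RHS = 449 is not a perfect cube.
  y = -3: RHS = -469 is not a perfect cube.
Continuing the search up to |y| = 45 finds no further solutions beyond those listed.
Collected solutions: (-3, -1).

Solutions (with |y| ≤ 45): (-3, -1).


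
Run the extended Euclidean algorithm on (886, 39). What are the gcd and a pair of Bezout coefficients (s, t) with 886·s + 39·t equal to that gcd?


Euclidean algorithm on (886, 39) — divide until remainder is 0:
  886 = 22 · 39 + 28
  39 = 1 · 28 + 11
  28 = 2 · 11 + 6
  11 = 1 · 6 + 5
  6 = 1 · 5 + 1
  5 = 5 · 1 + 0
gcd(886, 39) = 1.
Track Bezout coefficients alongside the remainders: start with r₀ = 886 = a·1 + b·0 (s = 1, t = 0) and r₁ = 39 = a·0 + b·1 (s = 0, t = 1); each new remainder r_{k+1} = r_{k-1} − q_k·r_k inherits s_{k+1} = s_{k-1} − q_k·s_k, t_{k+1} = t_{k-1} − q_k·t_k, so r_k = a·s_k + b·t_k at every step:
  q = 22: r = 28, s = 1 − 22·0 = 1, t = 0 − 22·1 = -22  (check: 886·1 + 39·(-22) = 28)
  q = 1: r = 11, s = 0 − 1·1 = -1, t = 1 − 1·(-22) = 23  (check: 886·(-1) + 39·23 = 11)
  q = 2: r = 6, s = 1 − 2·(-1) = 3, t = -22 − 2·23 = -68  (check: 886·3 + 39·(-68) = 6)
  q = 1: r = 5, s = -1 − 1·3 = -4, t = 23 − 1·(-68) = 91  (check: 886·(-4) + 39·91 = 5)
  q = 1: r = 1, s = 3 − 1·(-4) = 7, t = -68 − 1·91 = -159  (check: 886·7 + 39·(-159) = 1)
The row with r = 1 (the gcd) gives the Bezout coefficients s = 7, t = -159.
Result: 886 · (7) + 39 · (-159) = 1.

gcd(886, 39) = 1; s = 7, t = -159 (check: 886·7 + 39·(-159) = 1).


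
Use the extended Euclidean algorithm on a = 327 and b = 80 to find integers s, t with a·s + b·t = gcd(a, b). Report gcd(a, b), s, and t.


Euclidean algorithm on (327, 80) — divide until remainder is 0:
  327 = 4 · 80 + 7
  80 = 11 · 7 + 3
  7 = 2 · 3 + 1
  3 = 3 · 1 + 0
gcd(327, 80) = 1.
Track Bezout coefficients alongside the remainders: start with r₀ = 327 = a·1 + b·0 (s = 1, t = 0) and r₁ = 80 = a·0 + b·1 (s = 0, t = 1); each new remainder r_{k+1} = r_{k-1} − q_k·r_k inherits s_{k+1} = s_{k-1} − q_k·s_k, t_{k+1} = t_{k-1} − q_k·t_k, so r_k = a·s_k + b·t_k at every step:
  q = 4: r = 7, s = 1 − 4·0 = 1, t = 0 − 4·1 = -4  (check: 327·1 + 80·(-4) = 7)
  q = 11: r = 3, s = 0 − 11·1 = -11, t = 1 − 11·(-4) = 45  (check: 327·(-11) + 80·45 = 3)
  q = 2: r = 1, s = 1 − 2·(-11) = 23, t = -4 − 2·45 = -94  (check: 327·23 + 80·(-94) = 1)
The row with r = 1 (the gcd) gives the Bezout coefficients s = 23, t = -94.
Result: 327 · (23) + 80 · (-94) = 1.

gcd(327, 80) = 1; s = 23, t = -94 (check: 327·23 + 80·(-94) = 1).


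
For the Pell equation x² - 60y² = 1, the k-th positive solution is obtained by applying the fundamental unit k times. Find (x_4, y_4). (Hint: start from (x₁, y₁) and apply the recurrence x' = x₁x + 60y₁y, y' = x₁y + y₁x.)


Step 1: Find the fundamental solution (x₁, y₁) of x² - 60y² = 1.
  Expand √60 as a continued fraction. a₀ = ⌊√60⌋ = 7; iterate m_{k+1} = d_k·a_k − m_k, d_{k+1} = (60 − m_{k+1}²)/d_k, a_{k+1} = ⌊(a₀ + m_{k+1})/d_{k+1}⌋ (starting m₀ = 0, d₀ = 1), with convergents p_k = a_k·p_{k-1} + p_{k-2}, q_k = a_k·q_{k-1} + q_{k-2} (p₋₁ = 1, q₋₁ = 0):
  k = 0: a₀ = 7; p₀/q₀ = 7/1; p₀² − 60·q₀² = 49 − 60 = -11.
  k = 1: m = 7, d = 11, a = ⌊(7 + 7)/11⌋ = 1; p/q = (1·7 + 1)/(1·1 + 0) = 8/1; p² − 60·q² = 64 − 60 = 4.
  k = 2: m = 4, d = 4, a = ⌊(7 + 4)/4⌋ = 2; p/q = (2·8 + 7)/(2·1 + 1) = 23/3; p² − 60·q² = 529 − 540 = -11.
  k = 3: m = 4, d = 11, a = ⌊(7 + 4)/11⌋ = 1; p/q = (1·23 + 8)/(1·3 + 1) = 31/4; p² − 60·q² = 961 − 960 = 1.
  The first convergent with p² − 60·q² = 1 gives the fundamental solution (x₁, y₁) = (31, 4).
Step 2: Apply the recurrence (x_{n+1}, y_{n+1}) = (x₁x_n + 60y₁y_n, x₁y_n + y₁x_n) repeatedly.
  From (x_1, y_1) = (31, 4): x_2 = 31·31 + 60·4·4 = 1921; y_2 = 31·4 + 4·31 = 248.
  From (x_2, y_2) = (1921, 248): x_3 = 31·1921 + 60·4·248 = 119071; y_3 = 31·248 + 4·1921 = 15372.
  From (x_3, y_3) = (119071, 15372): x_4 = 31·119071 + 60·4·15372 = 7380481; y_4 = 31·15372 + 4·119071 = 952816.
Step 3: Verify x_4² - 60·y_4² = 54471499791361 - 54471499791360 = 1 (should be 1). ✓

(x_1, y_1) = (31, 4); (x_4, y_4) = (7380481, 952816).


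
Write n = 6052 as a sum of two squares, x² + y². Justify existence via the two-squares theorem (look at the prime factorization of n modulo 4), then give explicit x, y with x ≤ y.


Step 1: Factor n = 6052 = 2^2 · 17 · 89.
Step 2: Check the mod-4 condition on each prime factor: 2 = 2 (special); 17 ≡ 1 (mod 4), exponent 1; 89 ≡ 1 (mod 4), exponent 1.
All primes ≡ 3 (mod 4) appear to even exponent (or don't appear), so by the two-squares theorem n IS expressible as a sum of two squares.
Step 3: Build a representation. Group n = k² · m with k = 2 and m = 17 · 89 = 1513 (a product of primes ≡ 1 (mod 4)); a representation of m scales to one of n via (k·x)² + (k·y)² = k²(x² + y²). Each prime p ≡ 1 (mod 4) is itself a sum of two squares; find a² by testing p − a² for a perfect square:
  17: 17 − 1² = 16 = 4² ⇒ 17 = 1² + 4².
  89: 89 − 1² = 88, 89 − 2² = 85, 89 − 3² = 80, 89 − 4² = 73, 89 − 5² = 64 = 8² ⇒ 89 = 5² + 8².
  Combine using the Brahmagupta–Fibonacci identity (a² + b²)(c² + d²) = (ac − bd)² + (ad + bc)² = (ac + bd)² + (ad − bc)²:
  17 · 89 = 1513: from (1² + 4²)(5² + 8²), take (1·5 − 4·8, 1·8 + 4·5) = (5 − 32, 8 + 20) = (-27, 28); dropping signs (only squares matter) gives (27, 28); check 27² + 28² = 729 + 784 = 1513 ✓.
  Scale by k = 2: (2·27, 2·28) = (54, 56).
Step 4: Order so x ≤ y and verify: 54² + 56² = 2916 + 3136 = 6052 = n. ✓

n = 6052 = 54² + 56² (one valid representation with x ≤ y).


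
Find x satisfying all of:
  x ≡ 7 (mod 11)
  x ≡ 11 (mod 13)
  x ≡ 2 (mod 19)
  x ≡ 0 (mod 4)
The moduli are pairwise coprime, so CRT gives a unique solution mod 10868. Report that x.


Product of moduli M = 11 · 13 · 19 · 4 = 10868.
Merge one congruence at a time:
  Start: x ≡ 7 (mod 11).
  Combine with x ≡ 11 (mod 13); new modulus lcm = 143.
    Write x = 7 + 11·t and substitute into x ≡ 11 (mod 13): 11·t ≡ 11 − 7 = 4 (mod 13).
    The inverse of 11 mod 13 is 6 (since 11·6 = 66 = 5·13 + 1), so t ≡ 6·4 = 24 ≡ 11 (mod 13).
    Then x = 7 + 11·11 = 128, valid modulo lcm(11, 13) = 143: x ≡ 128 (mod 143).
  Combine with x ≡ 2 (mod 19); new modulus lcm = 2717.
    Write x = 128 + 143·t and substitute into x ≡ 2 (mod 19): 143·t ≡ 2 − 128 = -126 (mod 19).
    Reduce coefficients mod 19: 10·t ≡ 7 (mod 19).
    The inverse of 10 mod 19 is 2 (since 10·2 = 20 = 1·19 + 1), so t ≡ 2·7 = 14 ≡ 14 (mod 19).
    Then x = 128 + 143·14 = 2130, valid modulo lcm(143, 19) = 2717: x ≡ 2130 (mod 2717).
  Combine with x ≡ 0 (mod 4); new modulus lcm = 10868.
    Write x = 2130 + 2717·t and substitute into x ≡ 0 (mod 4): 2717·t ≡ 0 − 2130 = -2130 (mod 4).
    Reduce coefficients mod 4: 1·t ≡ 2 (mod 4).
    So t ≡ 2 (mod 4).
    Then x = 2130 + 2717·2 = 7564, valid modulo lcm(2717, 4) = 10868: x ≡ 7564 (mod 10868).
Verify against each original: 7564 mod 11 = 7, 7564 mod 13 = 11, 7564 mod 19 = 2, 7564 mod 4 = 0.

x ≡ 7564 (mod 10868).


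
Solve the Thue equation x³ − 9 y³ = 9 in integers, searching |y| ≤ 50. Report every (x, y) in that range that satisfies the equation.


The equation is x³ - 9y³ = 9. For fixed y, x³ = 9·y³ + 9, so a solution requires the RHS to be a perfect cube.
Strategy: iterate y from -50 to 50, compute RHS = 9·y³ + 9, and check whether it is a (positive or negative) perfect cube.
Check small values of y:
  y = 0: RHS = 9 is not a perfect cube.
  y = 1: RHS = 18 is not a perfect cube.
  y = -1: RHS = 0 = (0)³ ⇒ x = 0 works.
  y = 2: RHS = 81 is not a perfect cube.
  y = -2: RHS = -63 is not a perfect cube.
  y = 3: RHS = 252 is not a perfect cube.
  y = -3: RHS = -234 is not a perfect cube.
Continuing the search up to |y| = 50 finds no further solutions beyond those listed.
Collected solutions: (0, -1).

Solutions (with |y| ≤ 50): (0, -1).


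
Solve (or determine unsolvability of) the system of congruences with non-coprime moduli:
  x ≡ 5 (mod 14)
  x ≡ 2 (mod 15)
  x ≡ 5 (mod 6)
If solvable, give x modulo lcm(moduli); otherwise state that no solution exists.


Moduli 14, 15, 6 are not pairwise coprime, so CRT works modulo lcm(m_i) when all pairwise compatibility conditions hold.
Pairwise compatibility: gcd(m_i, m_j) must divide a_i - a_j for every pair.
Merge one congruence at a time:
  Start: x ≡ 5 (mod 14).
  Combine with x ≡ 2 (mod 15): gcd(14, 15) = 1; 2 - 5 = -3, which IS divisible by 1, so compatible.
    Write x = 5 + 14·t and substitute into x ≡ 2 (mod 15): 14·t ≡ 2 − 5 = -3 (mod 15).
    Reduce coefficients mod 15: 14·t ≡ 12 (mod 15).
    The inverse of 14 mod 15 is 14 (since 14·14 = 196 = 13·15 + 1), so t ≡ 14·12 = 168 ≡ 3 (mod 15).
    Then x = 5 + 14·3 = 47, valid modulo lcm(14, 15) = 210: x ≡ 47 (mod 210).
  Combine with x ≡ 5 (mod 6): gcd(210, 6) = 6; 5 - 47 = -42, which IS divisible by 6, so compatible.
    Write x = 47 + 210·t and substitute into x ≡ 5 (mod 6): 210·t ≡ 5 − 47 = -42 (mod 6).
    Divide the congruence (and modulus) by g = 6: 35·t ≡ -7 (mod 1).
    Modulo 1 every t works; take t = 0.
    Then x = 47 + 210·0 = 47, valid modulo lcm(210, 6) = 210: x ≡ 47 (mod 210).
Verify: 47 mod 14 = 5, 47 mod 15 = 2, 47 mod 6 = 5.

x ≡ 47 (mod 210).


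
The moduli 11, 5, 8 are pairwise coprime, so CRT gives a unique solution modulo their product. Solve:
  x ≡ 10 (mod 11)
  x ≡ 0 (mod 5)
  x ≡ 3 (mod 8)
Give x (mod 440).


Moduli 11, 5, 8 are pairwise coprime; by CRT there is a unique solution modulo M = 11 · 5 · 8 = 440.
Solve pairwise, accumulating the modulus:
  Start with x ≡ 10 (mod 11).
  Combine with x ≡ 0 (mod 5): since gcd(11, 5) = 1, we get a unique residue mod 55.
    Write x = 10 + 11·t and substitute into x ≡ 0 (mod 5): 11·t ≡ 0 − 10 = -10 (mod 5).
    Reduce coefficients mod 5: 1·t ≡ 0 (mod 5).
    So t ≡ 0 (mod 5).
    Then x = 10 + 11·0 = 10, valid modulo lcm(11, 5) = 55: x ≡ 10 (mod 55).
  Combine with x ≡ 3 (mod 8): since gcd(55, 8) = 1, we get a unique residue mod 440.
    Write x = 10 + 55·t and substitute into x ≡ 3 (mod 8): 55·t ≡ 3 − 10 = -7 (mod 8).
    Reduce coefficients mod 8: 7·t ≡ 1 (mod 8).
    The inverse of 7 mod 8 is 7 (since 7·7 = 49 = 6·8 + 1), so t ≡ 7·1 = 7 ≡ 7 (mod 8).
    Then x = 10 + 55·7 = 395, valid modulo lcm(55, 8) = 440: x ≡ 395 (mod 440).
Verify: 395 mod 11 = 10 ✓, 395 mod 5 = 0 ✓, 395 mod 8 = 3 ✓.

x ≡ 395 (mod 440).


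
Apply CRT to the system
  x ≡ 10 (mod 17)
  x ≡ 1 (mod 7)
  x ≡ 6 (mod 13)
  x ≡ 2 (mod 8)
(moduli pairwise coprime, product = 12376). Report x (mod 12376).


Product of moduli M = 17 · 7 · 13 · 8 = 12376.
Merge one congruence at a time:
  Start: x ≡ 10 (mod 17).
  Combine with x ≡ 1 (mod 7); new modulus lcm = 119.
    Write x = 10 + 17·t and substitute into x ≡ 1 (mod 7): 17·t ≡ 1 − 10 = -9 (mod 7).
    Reduce coefficients mod 7: 3·t ≡ 5 (mod 7).
    The inverse of 3 mod 7 is 5 (since 3·5 = 15 = 2·7 + 1), so t ≡ 5·5 = 25 ≡ 4 (mod 7).
    Then x = 10 + 17·4 = 78, valid modulo lcm(17, 7) = 119: x ≡ 78 (mod 119).
  Combine with x ≡ 6 (mod 13); new modulus lcm = 1547.
    Write x = 78 + 119·t and substitute into x ≡ 6 (mod 13): 119·t ≡ 6 − 78 = -72 (mod 13).
    Reduce coefficients mod 13: 2·t ≡ 6 (mod 13).
    The inverse of 2 mod 13 is 7 (since 2·7 = 14 = 1·13 + 1), so t ≡ 7·6 = 42 ≡ 3 (mod 13).
    Then x = 78 + 119·3 = 435, valid modulo lcm(119, 13) = 1547: x ≡ 435 (mod 1547).
  Combine with x ≡ 2 (mod 8); new modulus lcm = 12376.
    Write x = 435 + 1547·t and substitute into x ≡ 2 (mod 8): 1547·t ≡ 2 − 435 = -433 (mod 8).
    Reduce coefficients mod 8: 3·t ≡ 7 (mod 8).
    The inverse of 3 mod 8 is 3 (since 3·3 = 9 = 1·8 + 1), so t ≡ 3·7 = 21 ≡ 5 (mod 8).
    Then x = 435 + 1547·5 = 8170, valid modulo lcm(1547, 8) = 12376: x ≡ 8170 (mod 12376).
Verify against each original: 8170 mod 17 = 10, 8170 mod 7 = 1, 8170 mod 13 = 6, 8170 mod 8 = 2.

x ≡ 8170 (mod 12376).


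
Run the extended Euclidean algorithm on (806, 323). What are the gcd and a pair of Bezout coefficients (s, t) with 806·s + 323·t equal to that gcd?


Euclidean algorithm on (806, 323) — divide until remainder is 0:
  806 = 2 · 323 + 160
  323 = 2 · 160 + 3
  160 = 53 · 3 + 1
  3 = 3 · 1 + 0
gcd(806, 323) = 1.
Track Bezout coefficients alongside the remainders: start with r₀ = 806 = a·1 + b·0 (s = 1, t = 0) and r₁ = 323 = a·0 + b·1 (s = 0, t = 1); each new remainder r_{k+1} = r_{k-1} − q_k·r_k inherits s_{k+1} = s_{k-1} − q_k·s_k, t_{k+1} = t_{k-1} − q_k·t_k, so r_k = a·s_k + b·t_k at every step:
  q = 2: r = 160, s = 1 − 2·0 = 1, t = 0 − 2·1 = -2  (check: 806·1 + 323·(-2) = 160)
  q = 2: r = 3, s = 0 − 2·1 = -2, t = 1 − 2·(-2) = 5  (check: 806·(-2) + 323·5 = 3)
  q = 53: r = 1, s = 1 − 53·(-2) = 107, t = -2 − 53·5 = -267  (check: 806·107 + 323·(-267) = 1)
The row with r = 1 (the gcd) gives the Bezout coefficients s = 107, t = -267.
Result: 806 · (107) + 323 · (-267) = 1.

gcd(806, 323) = 1; s = 107, t = -267 (check: 806·107 + 323·(-267) = 1).


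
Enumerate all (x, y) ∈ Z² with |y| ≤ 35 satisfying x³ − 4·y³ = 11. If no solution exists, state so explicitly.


The equation is x³ - 4y³ = 11. For fixed y, x³ = 4·y³ + 11, so a solution requires the RHS to be a perfect cube.
Strategy: iterate y from -35 to 35, compute RHS = 4·y³ + 11, and check whether it is a (positive or negative) perfect cube.
Check small values of y:
  y = 0: RHS = 11 is not a perfect cube.
  y = 1: RHS = 15 is not a perfect cube.
  y = -1: RHS = 7 is not a perfect cube.
  y = 2: RHS = 43 is not a perfect cube.
  y = -2: RHS = -21 is not a perfect cube.
  y = 3: RHS = 119 is not a perfect cube.
  y = -3: RHS = -97 is not a perfect cube.
Continuing the search up to |y| = 35 finds no solutions either.
No (x, y) in the scanned range satisfies the equation.

No integer solutions with |y| ≤ 35.


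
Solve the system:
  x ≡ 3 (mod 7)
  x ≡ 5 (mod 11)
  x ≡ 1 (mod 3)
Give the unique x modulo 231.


Moduli 7, 11, 3 are pairwise coprime; by CRT there is a unique solution modulo M = 7 · 11 · 3 = 231.
Solve pairwise, accumulating the modulus:
  Start with x ≡ 3 (mod 7).
  Combine with x ≡ 5 (mod 11): since gcd(7, 11) = 1, we get a unique residue mod 77.
    Write x = 3 + 7·t and substitute into x ≡ 5 (mod 11): 7·t ≡ 5 − 3 = 2 (mod 11).
    The inverse of 7 mod 11 is 8 (since 7·8 = 56 = 5·11 + 1), so t ≡ 8·2 = 16 ≡ 5 (mod 11).
    Then x = 3 + 7·5 = 38, valid modulo lcm(7, 11) = 77: x ≡ 38 (mod 77).
  Combine with x ≡ 1 (mod 3): since gcd(77, 3) = 1, we get a unique residue mod 231.
    Write x = 38 + 77·t and substitute into x ≡ 1 (mod 3): 77·t ≡ 1 − 38 = -37 (mod 3).
    Reduce coefficients mod 3: 2·t ≡ 2 (mod 3).
    The inverse of 2 mod 3 is 2 (since 2·2 = 4 = 1·3 + 1), so t ≡ 2·2 = 4 ≡ 1 (mod 3).
    Then x = 38 + 77·1 = 115, valid modulo lcm(77, 3) = 231: x ≡ 115 (mod 231).
Verify: 115 mod 7 = 3 ✓, 115 mod 11 = 5 ✓, 115 mod 3 = 1 ✓.

x ≡ 115 (mod 231).


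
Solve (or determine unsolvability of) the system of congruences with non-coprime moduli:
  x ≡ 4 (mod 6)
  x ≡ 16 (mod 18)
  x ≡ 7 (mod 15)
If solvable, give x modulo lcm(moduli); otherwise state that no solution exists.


Moduli 6, 18, 15 are not pairwise coprime, so CRT works modulo lcm(m_i) when all pairwise compatibility conditions hold.
Pairwise compatibility: gcd(m_i, m_j) must divide a_i - a_j for every pair.
Merge one congruence at a time:
  Start: x ≡ 4 (mod 6).
  Combine with x ≡ 16 (mod 18): gcd(6, 18) = 6; 16 - 4 = 12, which IS divisible by 6, so compatible.
    Write x = 4 + 6·t and substitute into x ≡ 16 (mod 18): 6·t ≡ 16 − 4 = 12 (mod 18).
    Divide the congruence (and modulus) by g = 6: 1·t ≡ 2 (mod 3).
    So t ≡ 2 (mod 3).
    Then x = 4 + 6·2 = 16, valid modulo lcm(6, 18) = 18: x ≡ 16 (mod 18).
  Combine with x ≡ 7 (mod 15): gcd(18, 15) = 3; 7 - 16 = -9, which IS divisible by 3, so compatible.
    Write x = 16 + 18·t and substitute into x ≡ 7 (mod 15): 18·t ≡ 7 − 16 = -9 (mod 15).
    Divide the congruence (and modulus) by g = 3: 6·t ≡ -3 (mod 5).
    Reduce coefficients mod 5: 1·t ≡ 2 (mod 5).
    So t ≡ 2 (mod 5).
    Then x = 16 + 18·2 = 52, valid modulo lcm(18, 15) = 90: x ≡ 52 (mod 90).
Verify: 52 mod 6 = 4, 52 mod 18 = 16, 52 mod 15 = 7.

x ≡ 52 (mod 90).


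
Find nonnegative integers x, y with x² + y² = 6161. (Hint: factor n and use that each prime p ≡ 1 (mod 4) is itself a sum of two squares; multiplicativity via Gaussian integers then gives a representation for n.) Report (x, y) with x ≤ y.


Step 1: Factor n = 6161 = 61 · 101.
Step 2: Check the mod-4 condition on each prime factor: 61 ≡ 1 (mod 4), exponent 1; 101 ≡ 1 (mod 4), exponent 1.
All primes ≡ 3 (mod 4) appear to even exponent (or don't appear), so by the two-squares theorem n IS expressible as a sum of two squares.
Step 3: Build a representation. Here n = 61 · 101 is a product of primes ≡ 1 (mod 4). Each prime p ≡ 1 (mod 4) is itself a sum of two squares; find a² by testing p − a² for a perfect square:
  61: 61 − 1² = 60, 61 − 2² = 57, 61 − 3² = 52, 61 − 4² = 45, 61 − 5² = 36 = 6² ⇒ 61 = 5² + 6².
  101: 101 − 1² = 100 = 10² ⇒ 101 = 1² + 10².
  Combine using the Brahmagupta–Fibonacci identity (a² + b²)(c² + d²) = (ac − bd)² + (ad + bc)² = (ac + bd)² + (ad − bc)²:
  61 · 101 = 6161: from (5² + 6²)(1² + 10²), take (5·1 − 6·10, 5·10 + 6·1) = (5 − 60, 50 + 6) = (-55, 56); dropping signs (only squares matter) gives (55, 56); check 55² + 56² = 3025 + 3136 = 6161 ✓.
Step 4: Order so x ≤ y and verify: 55² + 56² = 3025 + 3136 = 6161 = n. ✓

n = 6161 = 55² + 56² (one valid representation with x ≤ y).


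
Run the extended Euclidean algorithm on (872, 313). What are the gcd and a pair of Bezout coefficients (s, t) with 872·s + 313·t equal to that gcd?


Euclidean algorithm on (872, 313) — divide until remainder is 0:
  872 = 2 · 313 + 246
  313 = 1 · 246 + 67
  246 = 3 · 67 + 45
  67 = 1 · 45 + 22
  45 = 2 · 22 + 1
  22 = 22 · 1 + 0
gcd(872, 313) = 1.
Track Bezout coefficients alongside the remainders: start with r₀ = 872 = a·1 + b·0 (s = 1, t = 0) and r₁ = 313 = a·0 + b·1 (s = 0, t = 1); each new remainder r_{k+1} = r_{k-1} − q_k·r_k inherits s_{k+1} = s_{k-1} − q_k·s_k, t_{k+1} = t_{k-1} − q_k·t_k, so r_k = a·s_k + b·t_k at every step:
  q = 2: r = 246, s = 1 − 2·0 = 1, t = 0 − 2·1 = -2  (check: 872·1 + 313·(-2) = 246)
  q = 1: r = 67, s = 0 − 1·1 = -1, t = 1 − 1·(-2) = 3  (check: 872·(-1) + 313·3 = 67)
  q = 3: r = 45, s = 1 − 3·(-1) = 4, t = -2 − 3·3 = -11  (check: 872·4 + 313·(-11) = 45)
  q = 1: r = 22, s = -1 − 1·4 = -5, t = 3 − 1·(-11) = 14  (check: 872·(-5) + 313·14 = 22)
  q = 2: r = 1, s = 4 − 2·(-5) = 14, t = -11 − 2·14 = -39  (check: 872·14 + 313·(-39) = 1)
The row with r = 1 (the gcd) gives the Bezout coefficients s = 14, t = -39.
Result: 872 · (14) + 313 · (-39) = 1.

gcd(872, 313) = 1; s = 14, t = -39 (check: 872·14 + 313·(-39) = 1).


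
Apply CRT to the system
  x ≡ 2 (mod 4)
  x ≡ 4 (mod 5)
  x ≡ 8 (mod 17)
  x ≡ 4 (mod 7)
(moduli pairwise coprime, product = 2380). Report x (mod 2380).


Product of moduli M = 4 · 5 · 17 · 7 = 2380.
Merge one congruence at a time:
  Start: x ≡ 2 (mod 4).
  Combine with x ≡ 4 (mod 5); new modulus lcm = 20.
    Write x = 2 + 4·t and substitute into x ≡ 4 (mod 5): 4·t ≡ 4 − 2 = 2 (mod 5).
    The inverse of 4 mod 5 is 4 (since 4·4 = 16 = 3·5 + 1), so t ≡ 4·2 = 8 ≡ 3 (mod 5).
    Then x = 2 + 4·3 = 14, valid modulo lcm(4, 5) = 20: x ≡ 14 (mod 20).
  Combine with x ≡ 8 (mod 17); new modulus lcm = 340.
    Write x = 14 + 20·t and substitute into x ≡ 8 (mod 17): 20·t ≡ 8 − 14 = -6 (mod 17).
    Reduce coefficients mod 17: 3·t ≡ 11 (mod 17).
    The inverse of 3 mod 17 is 6 (since 3·6 = 18 = 1·17 + 1), so t ≡ 6·11 = 66 ≡ 15 (mod 17).
    Then x = 14 + 20·15 = 314, valid modulo lcm(20, 17) = 340: x ≡ 314 (mod 340).
  Combine with x ≡ 4 (mod 7); new modulus lcm = 2380.
    Write x = 314 + 340·t and substitute into x ≡ 4 (mod 7): 340·t ≡ 4 − 314 = -310 (mod 7).
    Reduce coefficients mod 7: 4·t ≡ 5 (mod 7).
    The inverse of 4 mod 7 is 2 (since 4·2 = 8 = 1·7 + 1), so t ≡ 2·5 = 10 ≡ 3 (mod 7).
    Then x = 314 + 340·3 = 1334, valid modulo lcm(340, 7) = 2380: x ≡ 1334 (mod 2380).
Verify against each original: 1334 mod 4 = 2, 1334 mod 5 = 4, 1334 mod 17 = 8, 1334 mod 7 = 4.

x ≡ 1334 (mod 2380).


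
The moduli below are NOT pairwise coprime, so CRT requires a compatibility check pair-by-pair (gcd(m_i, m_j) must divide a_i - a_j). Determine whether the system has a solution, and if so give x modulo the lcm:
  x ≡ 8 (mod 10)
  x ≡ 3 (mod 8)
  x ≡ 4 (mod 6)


Moduli 10, 8, 6 are not pairwise coprime, so CRT works modulo lcm(m_i) when all pairwise compatibility conditions hold.
Pairwise compatibility: gcd(m_i, m_j) must divide a_i - a_j for every pair.
Merge one congruence at a time:
  Start: x ≡ 8 (mod 10).
  Combine with x ≡ 3 (mod 8): gcd(10, 8) = 2, and 3 - 8 = -5 is NOT divisible by 2.
    ⇒ system is inconsistent (no integer solution).

No solution (the system is inconsistent).


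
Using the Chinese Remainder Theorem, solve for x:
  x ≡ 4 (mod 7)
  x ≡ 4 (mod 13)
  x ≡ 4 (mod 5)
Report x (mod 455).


Moduli 7, 13, 5 are pairwise coprime; by CRT there is a unique solution modulo M = 7 · 13 · 5 = 455.
Solve pairwise, accumulating the modulus:
  Start with x ≡ 4 (mod 7).
  Combine with x ≡ 4 (mod 13): since gcd(7, 13) = 1, we get a unique residue mod 91.
    Write x = 4 + 7·t and substitute into x ≡ 4 (mod 13): 7·t ≡ 4 − 4 = 0 (mod 13).
    The inverse of 7 mod 13 is 2 (since 7·2 = 14 = 1·13 + 1), so t ≡ 2·0 = 0 ≡ 0 (mod 13).
    Then x = 4 + 7·0 = 4, valid modulo lcm(7, 13) = 91: x ≡ 4 (mod 91).
  Combine with x ≡ 4 (mod 5): since gcd(91, 5) = 1, we get a unique residue mod 455.
    Write x = 4 + 91·t and substitute into x ≡ 4 (mod 5): 91·t ≡ 4 − 4 = 0 (mod 5).
    Reduce coefficients mod 5: 1·t ≡ 0 (mod 5).
    So t ≡ 0 (mod 5).
    Then x = 4 + 91·0 = 4, valid modulo lcm(91, 5) = 455: x ≡ 4 (mod 455).
Verify: 4 mod 7 = 4 ✓, 4 mod 13 = 4 ✓, 4 mod 5 = 4 ✓.

x ≡ 4 (mod 455).


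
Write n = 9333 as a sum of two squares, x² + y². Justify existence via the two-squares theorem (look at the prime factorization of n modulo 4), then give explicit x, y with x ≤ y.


Step 1: Factor n = 9333 = 3^2 · 17 · 61.
Step 2: Check the mod-4 condition on each prime factor: 3 ≡ 3 (mod 4), exponent 2 (must be even); 17 ≡ 1 (mod 4), exponent 1; 61 ≡ 1 (mod 4), exponent 1.
All primes ≡ 3 (mod 4) appear to even exponent (or don't appear), so by the two-squares theorem n IS expressible as a sum of two squares.
Step 3: Build a representation. Group n = k² · m with k = 3 and m = 17 · 61 = 1037 (a product of primes ≡ 1 (mod 4)); a representation of m scales to one of n via (k·x)² + (k·y)² = k²(x² + y²). Each prime p ≡ 1 (mod 4) is itself a sum of two squares; find a² by testing p − a² for a perfect square:
  17: 17 − 1² = 16 = 4² ⇒ 17 = 1² + 4².
  61: 61 − 1² = 60, 61 − 2² = 57, 61 − 3² = 52, 61 − 4² = 45, 61 − 5² = 36 = 6² ⇒ 61 = 5² + 6².
  Combine using the Brahmagupta–Fibonacci identity (a² + b²)(c² + d²) = (ac − bd)² + (ad + bc)² = (ac + bd)² + (ad − bc)²:
  17 · 61 = 1037: from (1² + 4²)(5² + 6²), take (1·5 − 4·6, 1·6 + 4·5) = (5 − 24, 6 + 20) = (-19, 26); dropping signs (only squares matter) gives (19, 26); check 19² + 26² = 361 + 676 = 1037 ✓.
  Scale by k = 3: (3·19, 3·26) = (57, 78).
Step 4: Order so x ≤ y and verify: 57² + 78² = 3249 + 6084 = 9333 = n. ✓

n = 9333 = 57² + 78² (one valid representation with x ≤ y).


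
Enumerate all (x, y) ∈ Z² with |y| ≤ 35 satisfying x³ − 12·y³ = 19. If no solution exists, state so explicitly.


The equation is x³ - 12y³ = 19. For fixed y, x³ = 12·y³ + 19, so a solution requires the RHS to be a perfect cube.
Strategy: iterate y from -35 to 35, compute RHS = 12·y³ + 19, and check whether it is a (positive or negative) perfect cube.
Check small values of y:
  y = 0: RHS = 19 is not a perfect cube.
  y = 1: RHS = 31 is not a perfect cube.
  y = -1: RHS = 7 is not a perfect cube.
  y = 2: RHS = 115 is not a perfect cube.
  y = -2: RHS = -77 is not a perfect cube.
  y = 3: RHS = 343 = (7)³ ⇒ x = 7 works.
  y = -3: RHS = -305 is not a perfect cube.
Continuing the search up to |y| = 35 finds no further solutions beyond those listed.
Collected solutions: (7, 3).

Solutions (with |y| ≤ 35): (7, 3).


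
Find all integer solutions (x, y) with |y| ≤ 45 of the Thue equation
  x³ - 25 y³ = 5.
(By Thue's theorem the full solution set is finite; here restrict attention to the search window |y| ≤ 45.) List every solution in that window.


The equation is x³ - 25y³ = 5. For fixed y, x³ = 25·y³ + 5, so a solution requires the RHS to be a perfect cube.
Strategy: iterate y from -45 to 45, compute RHS = 25·y³ + 5, and check whether it is a (positive or negative) perfect cube.
Check small values of y:
  y = 0: RHS = 5 is not a perfect cube.
  y = 1: RHS = 30 is not a perfect cube.
  y = -1: RHS = -20 is not a perfect cube.
  y = 2: RHS = 205 is not a perfect cube.
  y = -2: RHS = -195 is not a perfect cube.
  y = 3: RHS = 680 is not a perfect cube.
  y = -3: RHS = -670 is not a perfect cube.
Continuing the search up to |y| = 45 finds no solutions either.
No (x, y) in the scanned range satisfies the equation.

No integer solutions with |y| ≤ 45.


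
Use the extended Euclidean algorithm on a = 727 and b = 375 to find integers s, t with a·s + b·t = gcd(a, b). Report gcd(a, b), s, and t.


Euclidean algorithm on (727, 375) — divide until remainder is 0:
  727 = 1 · 375 + 352
  375 = 1 · 352 + 23
  352 = 15 · 23 + 7
  23 = 3 · 7 + 2
  7 = 3 · 2 + 1
  2 = 2 · 1 + 0
gcd(727, 375) = 1.
Track Bezout coefficients alongside the remainders: start with r₀ = 727 = a·1 + b·0 (s = 1, t = 0) and r₁ = 375 = a·0 + b·1 (s = 0, t = 1); each new remainder r_{k+1} = r_{k-1} − q_k·r_k inherits s_{k+1} = s_{k-1} − q_k·s_k, t_{k+1} = t_{k-1} − q_k·t_k, so r_k = a·s_k + b·t_k at every step:
  q = 1: r = 352, s = 1 − 1·0 = 1, t = 0 − 1·1 = -1  (check: 727·1 + 375·(-1) = 352)
  q = 1: r = 23, s = 0 − 1·1 = -1, t = 1 − 1·(-1) = 2  (check: 727·(-1) + 375·2 = 23)
  q = 15: r = 7, s = 1 − 15·(-1) = 16, t = -1 − 15·2 = -31  (check: 727·16 + 375·(-31) = 7)
  q = 3: r = 2, s = -1 − 3·16 = -49, t = 2 − 3·(-31) = 95  (check: 727·(-49) + 375·95 = 2)
  q = 3: r = 1, s = 16 − 3·(-49) = 163, t = -31 − 3·95 = -316  (check: 727·163 + 375·(-316) = 1)
The row with r = 1 (the gcd) gives the Bezout coefficients s = 163, t = -316.
Result: 727 · (163) + 375 · (-316) = 1.

gcd(727, 375) = 1; s = 163, t = -316 (check: 727·163 + 375·(-316) = 1).


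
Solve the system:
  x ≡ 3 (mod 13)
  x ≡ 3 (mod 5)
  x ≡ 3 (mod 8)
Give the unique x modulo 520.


Moduli 13, 5, 8 are pairwise coprime; by CRT there is a unique solution modulo M = 13 · 5 · 8 = 520.
Solve pairwise, accumulating the modulus:
  Start with x ≡ 3 (mod 13).
  Combine with x ≡ 3 (mod 5): since gcd(13, 5) = 1, we get a unique residue mod 65.
    Write x = 3 + 13·t and substitute into x ≡ 3 (mod 5): 13·t ≡ 3 − 3 = 0 (mod 5).
    Reduce coefficients mod 5: 3·t ≡ 0 (mod 5).
    The inverse of 3 mod 5 is 2 (since 3·2 = 6 = 1·5 + 1), so t ≡ 2·0 = 0 ≡ 0 (mod 5).
    Then x = 3 + 13·0 = 3, valid modulo lcm(13, 5) = 65: x ≡ 3 (mod 65).
  Combine with x ≡ 3 (mod 8): since gcd(65, 8) = 1, we get a unique residue mod 520.
    Write x = 3 + 65·t and substitute into x ≡ 3 (mod 8): 65·t ≡ 3 − 3 = 0 (mod 8).
    Reduce coefficients mod 8: 1·t ≡ 0 (mod 8).
    So t ≡ 0 (mod 8).
    Then x = 3 + 65·0 = 3, valid modulo lcm(65, 8) = 520: x ≡ 3 (mod 520).
Verify: 3 mod 13 = 3 ✓, 3 mod 5 = 3 ✓, 3 mod 8 = 3 ✓.

x ≡ 3 (mod 520).


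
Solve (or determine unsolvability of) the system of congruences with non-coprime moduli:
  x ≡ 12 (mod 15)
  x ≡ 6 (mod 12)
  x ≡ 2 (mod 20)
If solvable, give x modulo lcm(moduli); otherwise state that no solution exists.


Moduli 15, 12, 20 are not pairwise coprime, so CRT works modulo lcm(m_i) when all pairwise compatibility conditions hold.
Pairwise compatibility: gcd(m_i, m_j) must divide a_i - a_j for every pair.
Merge one congruence at a time:
  Start: x ≡ 12 (mod 15).
  Combine with x ≡ 6 (mod 12): gcd(15, 12) = 3; 6 - 12 = -6, which IS divisible by 3, so compatible.
    Write x = 12 + 15·t and substitute into x ≡ 6 (mod 12): 15·t ≡ 6 − 12 = -6 (mod 12).
    Divide the congruence (and modulus) by g = 3: 5·t ≡ -2 (mod 4).
    Reduce coefficients mod 4: 1·t ≡ 2 (mod 4).
    So t ≡ 2 (mod 4).
    Then x = 12 + 15·2 = 42, valid modulo lcm(15, 12) = 60: x ≡ 42 (mod 60).
  Combine with x ≡ 2 (mod 20): gcd(60, 20) = 20; 2 - 42 = -40, which IS divisible by 20, so compatible.
    Write x = 42 + 60·t and substitute into x ≡ 2 (mod 20): 60·t ≡ 2 − 42 = -40 (mod 20).
    Divide the congruence (and modulus) by g = 20: 3·t ≡ -2 (mod 1).
    Modulo 1 every t works; take t = 0.
    Then x = 42 + 60·0 = 42, valid modulo lcm(60, 20) = 60: x ≡ 42 (mod 60).
Verify: 42 mod 15 = 12, 42 mod 12 = 6, 42 mod 20 = 2.

x ≡ 42 (mod 60).


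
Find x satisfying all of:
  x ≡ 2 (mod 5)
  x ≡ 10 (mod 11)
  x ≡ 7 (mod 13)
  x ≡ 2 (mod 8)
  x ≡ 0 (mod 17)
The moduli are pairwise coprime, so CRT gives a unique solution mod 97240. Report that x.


Product of moduli M = 5 · 11 · 13 · 8 · 17 = 97240.
Merge one congruence at a time:
  Start: x ≡ 2 (mod 5).
  Combine with x ≡ 10 (mod 11); new modulus lcm = 55.
    Write x = 2 + 5·t and substitute into x ≡ 10 (mod 11): 5·t ≡ 10 − 2 = 8 (mod 11).
    The inverse of 5 mod 11 is 9 (since 5·9 = 45 = 4·11 + 1), so t ≡ 9·8 = 72 ≡ 6 (mod 11).
    Then x = 2 + 5·6 = 32, valid modulo lcm(5, 11) = 55: x ≡ 32 (mod 55).
  Combine with x ≡ 7 (mod 13); new modulus lcm = 715.
    Write x = 32 + 55·t and substitute into x ≡ 7 (mod 13): 55·t ≡ 7 − 32 = -25 (mod 13).
    Reduce coefficients mod 13: 3·t ≡ 1 (mod 13).
    The inverse of 3 mod 13 is 9 (since 3·9 = 27 = 2·13 + 1), so t ≡ 9·1 = 9 ≡ 9 (mod 13).
    Then x = 32 + 55·9 = 527, valid modulo lcm(55, 13) = 715: x ≡ 527 (mod 715).
  Combine with x ≡ 2 (mod 8); new modulus lcm = 5720.
    Write x = 527 + 715·t and substitute into x ≡ 2 (mod 8): 715·t ≡ 2 − 527 = -525 (mod 8).
    Reduce coefficients mod 8: 3·t ≡ 3 (mod 8).
    The inverse of 3 mod 8 is 3 (since 3·3 = 9 = 1·8 + 1), so t ≡ 3·3 = 9 ≡ 1 (mod 8).
    Then x = 527 + 715·1 = 1242, valid modulo lcm(715, 8) = 5720: x ≡ 1242 (mod 5720).
  Combine with x ≡ 0 (mod 17); new modulus lcm = 97240.
    Write x = 1242 + 5720·t and substitute into x ≡ 0 (mod 17): 5720·t ≡ 0 − 1242 = -1242 (mod 17).
    Reduce coefficients mod 17: 8·t ≡ 16 (mod 17).
    The inverse of 8 mod 17 is 15 (since 8·15 = 120 = 7·17 + 1), so t ≡ 15·16 = 240 ≡ 2 (mod 17).
    Then x = 1242 + 5720·2 = 12682, valid modulo lcm(5720, 17) = 97240: x ≡ 12682 (mod 97240).
Verify against each original: 12682 mod 5 = 2, 12682 mod 11 = 10, 12682 mod 13 = 7, 12682 mod 8 = 2, 12682 mod 17 = 0.

x ≡ 12682 (mod 97240).


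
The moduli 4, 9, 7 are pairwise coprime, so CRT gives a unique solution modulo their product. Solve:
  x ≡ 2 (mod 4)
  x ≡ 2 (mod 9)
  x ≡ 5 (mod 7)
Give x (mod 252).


Moduli 4, 9, 7 are pairwise coprime; by CRT there is a unique solution modulo M = 4 · 9 · 7 = 252.
Solve pairwise, accumulating the modulus:
  Start with x ≡ 2 (mod 4).
  Combine with x ≡ 2 (mod 9): since gcd(4, 9) = 1, we get a unique residue mod 36.
    Write x = 2 + 4·t and substitute into x ≡ 2 (mod 9): 4·t ≡ 2 − 2 = 0 (mod 9).
    The inverse of 4 mod 9 is 7 (since 4·7 = 28 = 3·9 + 1), so t ≡ 7·0 = 0 ≡ 0 (mod 9).
    Then x = 2 + 4·0 = 2, valid modulo lcm(4, 9) = 36: x ≡ 2 (mod 36).
  Combine with x ≡ 5 (mod 7): since gcd(36, 7) = 1, we get a unique residue mod 252.
    Write x = 2 + 36·t and substitute into x ≡ 5 (mod 7): 36·t ≡ 5 − 2 = 3 (mod 7).
    Reduce coefficients mod 7: 1·t ≡ 3 (mod 7).
    So t ≡ 3 (mod 7).
    Then x = 2 + 36·3 = 110, valid modulo lcm(36, 7) = 252: x ≡ 110 (mod 252).
Verify: 110 mod 4 = 2 ✓, 110 mod 9 = 2 ✓, 110 mod 7 = 5 ✓.

x ≡ 110 (mod 252).


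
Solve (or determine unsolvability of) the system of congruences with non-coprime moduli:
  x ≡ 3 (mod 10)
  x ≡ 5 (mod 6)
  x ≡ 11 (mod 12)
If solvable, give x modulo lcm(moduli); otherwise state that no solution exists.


Moduli 10, 6, 12 are not pairwise coprime, so CRT works modulo lcm(m_i) when all pairwise compatibility conditions hold.
Pairwise compatibility: gcd(m_i, m_j) must divide a_i - a_j for every pair.
Merge one congruence at a time:
  Start: x ≡ 3 (mod 10).
  Combine with x ≡ 5 (mod 6): gcd(10, 6) = 2; 5 - 3 = 2, which IS divisible by 2, so compatible.
    Write x = 3 + 10·t and substitute into x ≡ 5 (mod 6): 10·t ≡ 5 − 3 = 2 (mod 6).
    Divide the congruence (and modulus) by g = 2: 5·t ≡ 1 (mod 3).
    Reduce coefficients mod 3: 2·t ≡ 1 (mod 3).
    The inverse of 2 mod 3 is 2 (since 2·2 = 4 = 1·3 + 1), so t ≡ 2·1 = 2 ≡ 2 (mod 3).
    Then x = 3 + 10·2 = 23, valid modulo lcm(10, 6) = 30: x ≡ 23 (mod 30).
  Combine with x ≡ 11 (mod 12): gcd(30, 12) = 6; 11 - 23 = -12, which IS divisible by 6, so compatible.
    Write x = 23 + 30·t and substitute into x ≡ 11 (mod 12): 30·t ≡ 11 − 23 = -12 (mod 12).
    Divide the congruence (and modulus) by g = 6: 5·t ≡ -2 (mod 2).
    Reduce coefficients mod 2: 1·t ≡ 0 (mod 2).
    So t ≡ 0 (mod 2).
    Then x = 23 + 30·0 = 23, valid modulo lcm(30, 12) = 60: x ≡ 23 (mod 60).
Verify: 23 mod 10 = 3, 23 mod 6 = 5, 23 mod 12 = 11.

x ≡ 23 (mod 60).


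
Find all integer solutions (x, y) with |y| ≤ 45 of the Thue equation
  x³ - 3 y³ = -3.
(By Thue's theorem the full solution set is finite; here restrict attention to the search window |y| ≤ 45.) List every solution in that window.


The equation is x³ - 3y³ = -3. For fixed y, x³ = 3·y³ − 3, so a solution requires the RHS to be a perfect cube.
Strategy: iterate y from -45 to 45, compute RHS = 3·y³ − 3, and check whether it is a (positive or negative) perfect cube.
Check small values of y:
  y = 0: RHS = -3 is not a perfect cube.
  y = 1: RHS = 0 = (0)³ ⇒ x = 0 works.
  y = -1: RHS = -6 is not a perfect cube.
  y = 2: RHS = 21 is not a perfect cube.
  y = -2: RHS = -27 = (-3)³ ⇒ x = -3 works.
  y = 3: RHS = 78 is not a perfect cube.
  y = -3: RHS = -84 is not a perfect cube.
Continuing the search up to |y| = 45 finds no further solutions beyond those listed.
Collected solutions: (0, 1), (-3, -2).

Solutions (with |y| ≤ 45): (0, 1), (-3, -2).


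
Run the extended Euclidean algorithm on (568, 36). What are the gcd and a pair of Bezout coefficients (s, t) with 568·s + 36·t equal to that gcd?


Euclidean algorithm on (568, 36) — divide until remainder is 0:
  568 = 15 · 36 + 28
  36 = 1 · 28 + 8
  28 = 3 · 8 + 4
  8 = 2 · 4 + 0
gcd(568, 36) = 4.
Track Bezout coefficients alongside the remainders: start with r₀ = 568 = a·1 + b·0 (s = 1, t = 0) and r₁ = 36 = a·0 + b·1 (s = 0, t = 1); each new remainder r_{k+1} = r_{k-1} − q_k·r_k inherits s_{k+1} = s_{k-1} − q_k·s_k, t_{k+1} = t_{k-1} − q_k·t_k, so r_k = a·s_k + b·t_k at every step:
  q = 15: r = 28, s = 1 − 15·0 = 1, t = 0 − 15·1 = -15  (check: 568·1 + 36·(-15) = 28)
  q = 1: r = 8, s = 0 − 1·1 = -1, t = 1 − 1·(-15) = 16  (check: 568·(-1) + 36·16 = 8)
  q = 3: r = 4, s = 1 − 3·(-1) = 4, t = -15 − 3·16 = -63  (check: 568·4 + 36·(-63) = 4)
The row with r = 4 (the gcd) gives the Bezout coefficients s = 4, t = -63.
Result: 568 · (4) + 36 · (-63) = 4.

gcd(568, 36) = 4; s = 4, t = -63 (check: 568·4 + 36·(-63) = 4).


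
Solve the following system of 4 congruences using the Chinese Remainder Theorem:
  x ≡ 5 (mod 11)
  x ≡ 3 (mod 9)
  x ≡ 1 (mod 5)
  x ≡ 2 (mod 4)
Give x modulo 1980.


Product of moduli M = 11 · 9 · 5 · 4 = 1980.
Merge one congruence at a time:
  Start: x ≡ 5 (mod 11).
  Combine with x ≡ 3 (mod 9); new modulus lcm = 99.
    Write x = 5 + 11·t and substitute into x ≡ 3 (mod 9): 11·t ≡ 3 − 5 = -2 (mod 9).
    Reduce coefficients mod 9: 2·t ≡ 7 (mod 9).
    The inverse of 2 mod 9 is 5 (since 2·5 = 10 = 1·9 + 1), so t ≡ 5·7 = 35 ≡ 8 (mod 9).
    Then x = 5 + 11·8 = 93, valid modulo lcm(11, 9) = 99: x ≡ 93 (mod 99).
  Combine with x ≡ 1 (mod 5); new modulus lcm = 495.
    Write x = 93 + 99·t and substitute into x ≡ 1 (mod 5): 99·t ≡ 1 − 93 = -92 (mod 5).
    Reduce coefficients mod 5: 4·t ≡ 3 (mod 5).
    The inverse of 4 mod 5 is 4 (since 4·4 = 16 = 3·5 + 1), so t ≡ 4·3 = 12 ≡ 2 (mod 5).
    Then x = 93 + 99·2 = 291, valid modulo lcm(99, 5) = 495: x ≡ 291 (mod 495).
  Combine with x ≡ 2 (mod 4); new modulus lcm = 1980.
    Write x = 291 + 495·t and substitute into x ≡ 2 (mod 4): 495·t ≡ 2 − 291 = -289 (mod 4).
    Reduce coefficients mod 4: 3·t ≡ 3 (mod 4).
    The inverse of 3 mod 4 is 3 (since 3·3 = 9 = 2·4 + 1), so t ≡ 3·3 = 9 ≡ 1 (mod 4).
    Then x = 291 + 495·1 = 786, valid modulo lcm(495, 4) = 1980: x ≡ 786 (mod 1980).
Verify against each original: 786 mod 11 = 5, 786 mod 9 = 3, 786 mod 5 = 1, 786 mod 4 = 2.

x ≡ 786 (mod 1980).


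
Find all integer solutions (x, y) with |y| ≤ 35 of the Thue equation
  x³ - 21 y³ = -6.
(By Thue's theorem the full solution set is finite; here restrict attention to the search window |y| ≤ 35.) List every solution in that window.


The equation is x³ - 21y³ = -6. For fixed y, x³ = 21·y³ − 6, so a solution requires the RHS to be a perfect cube.
Strategy: iterate y from -35 to 35, compute RHS = 21·y³ − 6, and check whether it is a (positive or negative) perfect cube.
Check small values of y:
  y = 0: RHS = -6 is not a perfect cube.
  y = 1: RHS = 15 is not a perfect cube.
  y = -1: RHS = -27 = (-3)³ ⇒ x = -3 works.
  y = 2: RHS = 162 is not a perfect cube.
  y = -2: RHS = -174 is not a perfect cube.
  y = 3: RHS = 561 is not a perfect cube.
  y = -3: RHS = -573 is not a perfect cube.
Continuing the search up to |y| = 35 finds no further solutions beyond those listed.
Collected solutions: (-3, -1).

Solutions (with |y| ≤ 35): (-3, -1).
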